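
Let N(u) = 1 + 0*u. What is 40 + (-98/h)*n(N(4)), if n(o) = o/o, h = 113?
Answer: 4422/113 ≈ 39.133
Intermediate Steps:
N(u) = 1 (N(u) = 1 + 0 = 1)
n(o) = 1
40 + (-98/h)*n(N(4)) = 40 - 98/113*1 = 40 - 98/113 = 4422/113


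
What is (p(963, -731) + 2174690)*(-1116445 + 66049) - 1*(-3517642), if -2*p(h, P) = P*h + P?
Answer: -2654380787030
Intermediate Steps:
p(h, P) = -P/2 - P*h/2 (p(h, P) = -(P*h + P)/2 = -(P + P*h)/2 = -P/2 - P*h/2)
(p(963, -731) + 2174690)*(-1116445 + 66049) - 1*(-3517642) = (-½*(-731)*(1 + 963) + 2174690)*(-1116445 + 66049) - 1*(-3517642) = (-½*(-731)*964 + 2174690)*(-1050396) + 3517642 = (352342 + 2174690)*(-1050396) + 3517642 = 2527032*(-1050396) + 3517642 = -2654384304672 + 3517642 = -2654380787030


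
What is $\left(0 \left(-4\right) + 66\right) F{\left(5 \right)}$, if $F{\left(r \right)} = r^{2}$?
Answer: $1650$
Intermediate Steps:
$\left(0 \left(-4\right) + 66\right) F{\left(5 \right)} = \left(0 \left(-4\right) + 66\right) 5^{2} = \left(0 + 66\right) 25 = 66 \cdot 25 = 1650$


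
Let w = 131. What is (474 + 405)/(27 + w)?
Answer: 879/158 ≈ 5.5633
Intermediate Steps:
(474 + 405)/(27 + w) = (474 + 405)/(27 + 131) = 879/158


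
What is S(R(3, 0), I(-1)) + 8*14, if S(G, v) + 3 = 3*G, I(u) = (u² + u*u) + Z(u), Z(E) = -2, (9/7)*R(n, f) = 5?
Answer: 362/3 ≈ 120.67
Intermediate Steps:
R(n, f) = 35/9 (R(n, f) = (7/9)*5 = 35/9)
I(u) = -2 + 2*u² (I(u) = (u² + u*u) - 2 = (u² + u²) - 2 = 2*u² - 2 = -2 + 2*u²)
S(G, v) = -3 + 3*G
S(R(3, 0), I(-1)) + 8*14 = (-3 + 3*(35/9)) + 8*14 = (-3 + 35/3) + 112 = 26/3 + 112 = 362/3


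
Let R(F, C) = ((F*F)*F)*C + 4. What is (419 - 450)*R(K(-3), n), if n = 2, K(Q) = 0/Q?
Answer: -124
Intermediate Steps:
K(Q) = 0
R(F, C) = 4 + C*F**3 (R(F, C) = (F**2*F)*C + 4 = F**3*C + 4 = C*F**3 + 4 = 4 + C*F**3)
(419 - 450)*R(K(-3), n) = (419 - 450)*(4 + 2*0**3) = -31*(4 + 2*0) = -31*(4 + 0) = -31*4 = -124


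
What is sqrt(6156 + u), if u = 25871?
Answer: sqrt(32027) ≈ 178.96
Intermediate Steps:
sqrt(6156 + u) = sqrt(6156 + 25871) = sqrt(32027)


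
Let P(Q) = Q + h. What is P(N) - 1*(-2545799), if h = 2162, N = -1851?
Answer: 2546110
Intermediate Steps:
P(Q) = 2162 + Q (P(Q) = Q + 2162 = 2162 + Q)
P(N) - 1*(-2545799) = (2162 - 1851) - 1*(-2545799) = 311 + 2545799 = 2546110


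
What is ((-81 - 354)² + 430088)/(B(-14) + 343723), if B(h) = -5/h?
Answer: 8670382/4812127 ≈ 1.8018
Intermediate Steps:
((-81 - 354)² + 430088)/(B(-14) + 343723) = ((-81 - 354)² + 430088)/(-5/(-14) + 343723) = ((-435)² + 430088)/(-5*(-1/14) + 343723) = (189225 + 430088)/(5/14 + 343723) = 619313/(4812127/14) = 619313*(14/4812127) = 8670382/4812127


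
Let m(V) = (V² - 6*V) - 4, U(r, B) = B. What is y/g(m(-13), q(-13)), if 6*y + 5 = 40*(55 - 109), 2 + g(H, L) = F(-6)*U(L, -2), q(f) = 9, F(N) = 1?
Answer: 2165/24 ≈ 90.208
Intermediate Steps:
m(V) = -4 + V² - 6*V
g(H, L) = -4 (g(H, L) = -2 + 1*(-2) = -2 - 2 = -4)
y = -2165/6 (y = -⅚ + (40*(55 - 109))/6 = -⅚ + (40*(-54))/6 = -⅚ + (⅙)*(-2160) = -⅚ - 360 = -2165/6 ≈ -360.83)
y/g(m(-13), q(-13)) = -2165/6/(-4) = -2165/6*(-¼) = 2165/24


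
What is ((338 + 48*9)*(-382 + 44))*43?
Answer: -11191180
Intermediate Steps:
((338 + 48*9)*(-382 + 44))*43 = ((338 + 432)*(-338))*43 = (770*(-338))*43 = -260260*43 = -11191180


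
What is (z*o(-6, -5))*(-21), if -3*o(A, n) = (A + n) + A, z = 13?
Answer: -1547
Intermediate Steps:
o(A, n) = -2*A/3 - n/3 (o(A, n) = -((A + n) + A)/3 = -(n + 2*A)/3 = -2*A/3 - n/3)
(z*o(-6, -5))*(-21) = (13*(-2/3*(-6) - 1/3*(-5)))*(-21) = (13*(4 + 5/3))*(-21) = (13*(17/3))*(-21) = (221/3)*(-21) = -1547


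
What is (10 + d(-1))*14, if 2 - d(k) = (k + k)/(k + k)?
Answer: 154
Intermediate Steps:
d(k) = 1 (d(k) = 2 - (k + k)/(k + k) = 2 - 2*k/(2*k) = 2 - 2*k*1/(2*k) = 2 - 1*1 = 2 - 1 = 1)
(10 + d(-1))*14 = (10 + 1)*14 = 11*14 = 154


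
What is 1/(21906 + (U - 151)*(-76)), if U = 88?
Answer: 1/26694 ≈ 3.7462e-5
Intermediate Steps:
1/(21906 + (U - 151)*(-76)) = 1/(21906 + (88 - 151)*(-76)) = 1/(21906 - 63*(-76)) = 1/(21906 + 4788) = 1/26694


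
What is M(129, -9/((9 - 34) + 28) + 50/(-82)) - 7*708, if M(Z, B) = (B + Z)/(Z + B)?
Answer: -4955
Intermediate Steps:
M(Z, B) = 1 (M(Z, B) = (B + Z)/(B + Z) = 1)
M(129, -9/((9 - 34) + 28) + 50/(-82)) - 7*708 = 1 - 7*708 = 1 - 4956 = -4955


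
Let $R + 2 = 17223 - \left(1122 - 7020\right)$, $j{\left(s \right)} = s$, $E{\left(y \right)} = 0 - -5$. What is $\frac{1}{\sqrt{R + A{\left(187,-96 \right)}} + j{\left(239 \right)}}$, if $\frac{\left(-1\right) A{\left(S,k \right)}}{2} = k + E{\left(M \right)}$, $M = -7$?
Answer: $\frac{239}{33820} - \frac{3 \sqrt{2589}}{33820} \approx 0.0025533$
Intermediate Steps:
$E{\left(y \right)} = 5$ ($E{\left(y \right)} = 0 + 5 = 5$)
$R = 23119$ ($R = -2 + \left(17223 - \left(1122 - 7020\right)\right) = -2 + \left(17223 - -5898\right) = -2 + \left(17223 + 5898\right) = -2 + 23121 = 23119$)
$A{\left(S,k \right)} = -10 - 2 k$ ($A{\left(S,k \right)} = - 2 \left(k + 5\right) = - 2 \left(5 + k\right) = -10 - 2 k$)
$\frac{1}{\sqrt{R + A{\left(187,-96 \right)}} + j{\left(239 \right)}} = \frac{1}{\sqrt{23119 - -182} + 239} = \frac{1}{\sqrt{23119 + \left(-10 + 192\right)} + 239} = \frac{1}{\sqrt{23119 + 182} + 239} = \frac{1}{\sqrt{23301} + 239} = \frac{1}{3 \sqrt{2589} + 239} = \frac{1}{239 + 3 \sqrt{2589}}$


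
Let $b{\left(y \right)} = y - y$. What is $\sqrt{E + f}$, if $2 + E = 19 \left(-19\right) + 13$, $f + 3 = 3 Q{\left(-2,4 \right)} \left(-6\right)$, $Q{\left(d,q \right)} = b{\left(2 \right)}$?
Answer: $i \sqrt{353} \approx 18.788 i$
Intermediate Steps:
$b{\left(y \right)} = 0$
$Q{\left(d,q \right)} = 0$
$f = -3$ ($f = -3 + 3 \cdot 0 \left(-6\right) = -3 + 0 \left(-6\right) = -3 + 0 = -3$)
$E = -350$ ($E = -2 + \left(19 \left(-19\right) + 13\right) = -2 + \left(-361 + 13\right) = -2 - 348 = -350$)
$\sqrt{E + f} = \sqrt{-350 - 3} = \sqrt{-353} = i \sqrt{353}$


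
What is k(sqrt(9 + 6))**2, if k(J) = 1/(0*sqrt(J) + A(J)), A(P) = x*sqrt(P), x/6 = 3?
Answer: sqrt(15)/4860 ≈ 0.00079691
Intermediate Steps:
x = 18 (x = 6*3 = 18)
A(P) = 18*sqrt(P)
k(J) = 1/(18*sqrt(J)) (k(J) = 1/(0*sqrt(J) + 18*sqrt(J)) = 1/(0 + 18*sqrt(J)) = 1/(18*sqrt(J)))
k(sqrt(9 + 6))**2 = (1/(18*sqrt(sqrt(9 + 6))))**2 = (1/(18*sqrt(sqrt(15))))**2 = ((15**(3/4)/15)/18)**2 = (15**(3/4)/270)**2 = sqrt(15)/4860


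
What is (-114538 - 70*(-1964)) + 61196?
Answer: 84138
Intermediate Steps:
(-114538 - 70*(-1964)) + 61196 = (-114538 + 137480) + 61196 = 22942 + 61196 = 84138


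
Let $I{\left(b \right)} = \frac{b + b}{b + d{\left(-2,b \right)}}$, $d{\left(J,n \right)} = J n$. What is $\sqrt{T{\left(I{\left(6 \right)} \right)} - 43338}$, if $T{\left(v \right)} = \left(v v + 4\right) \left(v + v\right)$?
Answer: $i \sqrt{43370} \approx 208.25 i$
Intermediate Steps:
$I{\left(b \right)} = -2$ ($I{\left(b \right)} = \frac{b + b}{b - 2 b} = \frac{2 b}{\left(-1\right) b} = 2 b \left(- \frac{1}{b}\right) = -2$)
$T{\left(v \right)} = 2 v \left(4 + v^{2}\right)$ ($T{\left(v \right)} = \left(v^{2} + 4\right) 2 v = \left(4 + v^{2}\right) 2 v = 2 v \left(4 + v^{2}\right)$)
$\sqrt{T{\left(I{\left(6 \right)} \right)} - 43338} = \sqrt{2 \left(-2\right) \left(4 + \left(-2\right)^{2}\right) - 43338} = \sqrt{2 \left(-2\right) \left(4 + 4\right) - 43338} = \sqrt{2 \left(-2\right) 8 - 43338} = \sqrt{-32 - 43338} = \sqrt{-43370} = i \sqrt{43370}$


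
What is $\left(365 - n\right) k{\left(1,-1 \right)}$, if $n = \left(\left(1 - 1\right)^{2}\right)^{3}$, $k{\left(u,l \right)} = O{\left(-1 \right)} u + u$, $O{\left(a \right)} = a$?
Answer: $0$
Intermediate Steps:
$k{\left(u,l \right)} = 0$ ($k{\left(u,l \right)} = - u + u = 0$)
$n = 0$ ($n = \left(0^{2}\right)^{3} = 0^{3} = 0$)
$\left(365 - n\right) k{\left(1,-1 \right)} = \left(365 - 0\right) 0 = \left(365 + 0\right) 0 = 365 \cdot 0 = 0$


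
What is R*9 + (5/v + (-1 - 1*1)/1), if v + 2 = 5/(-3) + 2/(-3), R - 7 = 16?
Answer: 2650/13 ≈ 203.85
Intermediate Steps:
R = 23 (R = 7 + 16 = 23)
v = -13/3 (v = -2 + (5/(-3) + 2/(-3)) = -2 + (5*(-⅓) + 2*(-⅓)) = -2 + (-5/3 - ⅔) = -2 - 7/3 = -13/3 ≈ -4.3333)
R*9 + (5/v + (-1 - 1*1)/1) = 23*9 + (5/(-13/3) + (-1 - 1*1)/1) = 207 + (5*(-3/13) + (-1 - 1)*1) = 207 + (-15/13 - 2*1) = 207 + (-15/13 - 2) = 207 - 41/13 = 2650/13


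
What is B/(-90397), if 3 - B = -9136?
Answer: -9139/90397 ≈ -0.10110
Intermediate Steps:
B = 9139 (B = 3 - 1*(-9136) = 3 + 9136 = 9139)
B/(-90397) = 9139/(-90397) = 9139*(-1/90397) = -9139/90397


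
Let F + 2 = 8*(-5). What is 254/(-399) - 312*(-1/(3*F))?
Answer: -414/133 ≈ -3.1128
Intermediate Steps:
F = -42 (F = -2 + 8*(-5) = -2 - 40 = -42)
254/(-399) - 312*(-1/(3*F)) = 254/(-399) - 312/((-3*(-42))) = 254*(-1/399) - 312/126 = -254/399 - 312*1/126 = -254/399 - 52/21 = -414/133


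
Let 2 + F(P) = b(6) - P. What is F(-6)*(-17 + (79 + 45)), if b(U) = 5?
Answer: 963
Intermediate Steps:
F(P) = 3 - P (F(P) = -2 + (5 - P) = 3 - P)
F(-6)*(-17 + (79 + 45)) = (3 - 1*(-6))*(-17 + (79 + 45)) = (3 + 6)*(-17 + 124) = 9*107 = 963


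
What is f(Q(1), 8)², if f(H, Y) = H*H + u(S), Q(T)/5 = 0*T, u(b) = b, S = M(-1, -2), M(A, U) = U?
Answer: 4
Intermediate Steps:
S = -2
Q(T) = 0 (Q(T) = 5*(0*T) = 5*0 = 0)
f(H, Y) = -2 + H² (f(H, Y) = H*H - 2 = H² - 2 = -2 + H²)
f(Q(1), 8)² = (-2 + 0²)² = (-2 + 0)² = (-2)² = 4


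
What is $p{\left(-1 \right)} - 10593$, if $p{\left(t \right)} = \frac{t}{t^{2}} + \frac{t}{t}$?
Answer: $-10593$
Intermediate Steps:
$p{\left(t \right)} = 1 + \frac{1}{t}$ ($p{\left(t \right)} = \frac{t}{t^{2}} + 1 = \frac{1}{t} + 1 = 1 + \frac{1}{t}$)
$p{\left(-1 \right)} - 10593 = \frac{1 - 1}{-1} - 10593 = \left(-1\right) 0 - 10593 = 0 - 10593 = -10593$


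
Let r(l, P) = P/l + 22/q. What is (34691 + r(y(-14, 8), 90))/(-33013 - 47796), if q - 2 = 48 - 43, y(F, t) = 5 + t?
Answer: -3157797/7353619 ≈ -0.42942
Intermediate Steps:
q = 7 (q = 2 + (48 - 43) = 2 + 5 = 7)
r(l, P) = 22/7 + P/l (r(l, P) = P/l + 22/7 = 22/7 + P/l)
(34691 + r(y(-14, 8), 90))/(-33013 - 47796) = (34691 + (22/7 + 90/(5 + 8)))/(-33013 - 47796) = (34691 + (22/7 + 90/13))/(-80809) = (34691 + (22/7 + 90*(1/13)))*(-1/80809) = (34691 + (22/7 + 90/13))*(-1/80809) = (34691 + 916/91)*(-1/80809) = (3157797/91)*(-1/80809) = -3157797/7353619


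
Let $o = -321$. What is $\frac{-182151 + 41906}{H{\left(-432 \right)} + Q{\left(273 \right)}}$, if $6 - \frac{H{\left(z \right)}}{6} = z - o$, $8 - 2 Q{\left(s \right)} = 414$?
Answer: $- \frac{140245}{499} \approx -281.05$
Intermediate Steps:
$Q{\left(s \right)} = -203$ ($Q{\left(s \right)} = 4 - 207 = -203$)
$H{\left(z \right)} = -1890 - 6 z$ ($H{\left(z \right)} = 36 - 6 \left(z - -321\right) = 36 - 6 \left(z + 321\right) = 36 - 6 \left(321 + z\right) = 36 - \left(1926 + 6 z\right) = -1890 - 6 z$)
$\frac{-182151 + 41906}{H{\left(-432 \right)} + Q{\left(273 \right)}} = \frac{-182151 + 41906}{\left(-1890 - -2592\right) - 203} = - \frac{140245}{\left(-1890 + 2592\right) - 203} = - \frac{140245}{702 - 203} = - \frac{140245}{499}$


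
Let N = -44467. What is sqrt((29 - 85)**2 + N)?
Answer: I*sqrt(41331) ≈ 203.3*I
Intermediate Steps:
sqrt((29 - 85)**2 + N) = sqrt((29 - 85)**2 - 44467) = sqrt((-56)**2 - 44467) = sqrt(3136 - 44467) = sqrt(-41331) = I*sqrt(41331)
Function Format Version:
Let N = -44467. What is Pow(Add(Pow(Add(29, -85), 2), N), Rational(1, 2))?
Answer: Mul(I, Pow(41331, Rational(1, 2))) ≈ Mul(203.30, I)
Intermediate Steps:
Pow(Add(Pow(Add(29, -85), 2), N), Rational(1, 2)) = Pow(Add(Pow(Add(29, -85), 2), -44467), Rational(1, 2)) = Pow(Add(Pow(-56, 2), -44467), Rational(1, 2)) = Pow(Add(3136, -44467), Rational(1, 2)) = Pow(-41331, Rational(1, 2)) = Mul(I, Pow(41331, Rational(1, 2)))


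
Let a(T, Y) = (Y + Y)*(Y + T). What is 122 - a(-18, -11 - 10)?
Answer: -1516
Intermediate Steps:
a(T, Y) = 2*Y*(T + Y) (a(T, Y) = (2*Y)*(T + Y) = 2*Y*(T + Y))
122 - a(-18, -11 - 10) = 122 - 2*(-11 - 10)*(-18 + (-11 - 10)) = 122 - 2*(-21)*(-18 - 21) = 122 - 2*(-21)*(-39) = 122 - 1*1638 = 122 - 1638 = -1516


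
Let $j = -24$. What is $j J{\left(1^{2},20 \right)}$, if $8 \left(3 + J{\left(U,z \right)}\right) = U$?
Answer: $69$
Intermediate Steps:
$J{\left(U,z \right)} = -3 + \frac{U}{8}$
$j J{\left(1^{2},20 \right)} = - 24 \left(-3 + \frac{1^{2}}{8}\right) = - 24 \left(-3 + \frac{1}{8} \cdot 1\right) = - 24 \left(-3 + \frac{1}{8}\right) = \left(-24\right) \left(- \frac{23}{8}\right) = 69$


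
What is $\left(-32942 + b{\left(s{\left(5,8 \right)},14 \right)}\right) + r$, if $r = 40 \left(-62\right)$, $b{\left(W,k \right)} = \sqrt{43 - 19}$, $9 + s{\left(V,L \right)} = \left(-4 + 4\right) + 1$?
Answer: $-35422 + 2 \sqrt{6} \approx -35417.0$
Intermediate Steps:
$s{\left(V,L \right)} = -8$ ($s{\left(V,L \right)} = -9 + \left(\left(-4 + 4\right) + 1\right) = -9 + \left(0 + 1\right) = -9 + 1 = -8$)
$b{\left(W,k \right)} = 2 \sqrt{6}$ ($b{\left(W,k \right)} = \sqrt{24} = 2 \sqrt{6}$)
$r = -2480$
$\left(-32942 + b{\left(s{\left(5,8 \right)},14 \right)}\right) + r = \left(-32942 + 2 \sqrt{6}\right) - 2480 = -35422 + 2 \sqrt{6}$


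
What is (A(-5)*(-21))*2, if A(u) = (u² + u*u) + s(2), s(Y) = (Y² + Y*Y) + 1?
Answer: -2478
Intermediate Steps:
s(Y) = 1 + 2*Y² (s(Y) = (Y² + Y²) + 1 = 2*Y² + 1 = 1 + 2*Y²)
A(u) = 9 + 2*u² (A(u) = (u² + u*u) + (1 + 2*2²) = (u² + u²) + (1 + 2*4) = 2*u² + (1 + 8) = 2*u² + 9 = 9 + 2*u²)
(A(-5)*(-21))*2 = ((9 + 2*(-5)²)*(-21))*2 = ((9 + 2*25)*(-21))*2 = ((9 + 50)*(-21))*2 = (59*(-21))*2 = -1239*2 = -2478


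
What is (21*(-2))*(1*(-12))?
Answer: 504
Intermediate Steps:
(21*(-2))*(1*(-12)) = -42*(-12) = 504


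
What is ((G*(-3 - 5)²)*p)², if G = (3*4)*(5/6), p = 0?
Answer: 0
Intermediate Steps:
G = 10 (G = 12*(5*(⅙)) = 12*(⅚) = 10)
((G*(-3 - 5)²)*p)² = ((10*(-3 - 5)²)*0)² = ((10*(-8)²)*0)² = ((10*64)*0)² = (640*0)² = 0² = 0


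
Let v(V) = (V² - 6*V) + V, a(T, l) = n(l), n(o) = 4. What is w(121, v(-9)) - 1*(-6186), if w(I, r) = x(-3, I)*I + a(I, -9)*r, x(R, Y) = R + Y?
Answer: 20968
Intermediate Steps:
a(T, l) = 4
v(V) = V² - 5*V
w(I, r) = 4*r + I*(-3 + I) (w(I, r) = (-3 + I)*I + 4*r = I*(-3 + I) + 4*r = 4*r + I*(-3 + I))
w(121, v(-9)) - 1*(-6186) = (4*(-9*(-5 - 9)) + 121*(-3 + 121)) - 1*(-6186) = (4*(-9*(-14)) + 121*118) + 6186 = (4*126 + 14278) + 6186 = (504 + 14278) + 6186 = 14782 + 6186 = 20968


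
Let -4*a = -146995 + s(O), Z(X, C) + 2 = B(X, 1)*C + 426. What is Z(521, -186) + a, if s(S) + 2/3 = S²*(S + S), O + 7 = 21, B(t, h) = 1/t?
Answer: 223825099/6252 ≈ 35801.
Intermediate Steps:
Z(X, C) = 424 + C/X (Z(X, C) = -2 + (C/X + 426) = -2 + (426 + C/X) = 424 + C/X)
O = 14 (O = -7 + 21 = 14)
s(S) = -⅔ + 2*S³ (s(S) = -⅔ + S²*(S + S) = -⅔ + S²*(2*S) = -⅔ + 2*S³)
a = 424523/12 (a = -(-146995 + (-⅔ + 2*14³))/4 = -(-146995 + (-⅔ + 2*2744))/4 = -(-146995 + (-⅔ + 5488))/4 = -(-146995 + 16462/3)/4 = -¼*(-424523/3) = 424523/12 ≈ 35377.)
Z(521, -186) + a = (424 - 186/521) + 424523/12 = 220718/521 + 424523/12 = 223825099/6252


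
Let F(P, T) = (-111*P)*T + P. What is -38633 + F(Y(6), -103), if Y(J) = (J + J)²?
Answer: 1607863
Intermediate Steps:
Y(J) = 4*J² (Y(J) = (2*J)² = 4*J²)
F(P, T) = P - 111*P*T (F(P, T) = -111*P*T + P = P - 111*P*T)
-38633 + F(Y(6), -103) = -38633 + (4*6²)*(1 - 111*(-103)) = -38633 + (4*36)*(1 + 11433) = -38633 + 144*11434 = -38633 + 1646496 = 1607863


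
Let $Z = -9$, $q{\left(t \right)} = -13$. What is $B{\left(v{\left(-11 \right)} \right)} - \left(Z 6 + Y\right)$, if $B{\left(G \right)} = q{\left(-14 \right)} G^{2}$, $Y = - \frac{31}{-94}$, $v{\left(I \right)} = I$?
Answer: $- \frac{142817}{94} \approx -1519.3$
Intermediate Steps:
$Y = \frac{31}{94}$ ($Y = \left(-31\right) \left(- \frac{1}{94}\right) = \frac{31}{94} \approx 0.32979$)
$B{\left(G \right)} = - 13 G^{2}$
$B{\left(v{\left(-11 \right)} \right)} - \left(Z 6 + Y\right) = - 13 \left(-11\right)^{2} - \left(\left(-9\right) 6 + \frac{31}{94}\right) = \left(-13\right) 121 - \left(-54 + \frac{31}{94}\right) = -1573 - - \frac{5045}{94} = -1573 + \frac{5045}{94} = - \frac{142817}{94}$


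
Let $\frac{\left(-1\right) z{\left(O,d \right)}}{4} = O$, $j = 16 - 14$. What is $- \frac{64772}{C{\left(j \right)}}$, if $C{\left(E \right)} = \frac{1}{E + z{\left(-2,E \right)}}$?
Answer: $-647720$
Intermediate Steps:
$j = 2$
$z{\left(O,d \right)} = - 4 O$
$C{\left(E \right)} = \frac{1}{8 + E}$ ($C{\left(E \right)} = \frac{1}{E - -8} = \frac{1}{E + 8} = \frac{1}{8 + E}$)
$- \frac{64772}{C{\left(j \right)}} = - \frac{64772}{\frac{1}{8 + 2}} = - \frac{64772}{\frac{1}{10}} = - 64772 \frac{1}{\frac{1}{10}} = \left(-64772\right) 10 = -647720$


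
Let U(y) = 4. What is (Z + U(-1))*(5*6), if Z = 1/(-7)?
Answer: 810/7 ≈ 115.71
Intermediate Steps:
Z = -⅐ ≈ -0.14286
(Z + U(-1))*(5*6) = (-⅐ + 4)*(5*6) = (27/7)*30 = 810/7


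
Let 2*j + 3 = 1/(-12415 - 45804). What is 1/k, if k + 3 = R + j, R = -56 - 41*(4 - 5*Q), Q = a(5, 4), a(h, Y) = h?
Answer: 58219/46604309 ≈ 0.0012492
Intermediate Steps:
Q = 5
j = -87329/58219 (j = -3/2 + 1/(2*(-12415 - 45804)) = -3/2 + (½)/(-58219) = -3/2 + (½)*(-1/58219) = -3/2 - 1/116438 = -87329/58219 ≈ -1.5000)
R = 805 (R = -56 - 41*(4 - 5*5) = -56 - 41*(4 - 25) = -56 - 41*(-21) = -56 + 861 = 805)
k = 46604309/58219 (k = -3 + (805 - 87329/58219) = -3 + 46778966/58219 = 46604309/58219 ≈ 800.50)
1/k = 1/(46604309/58219) = 58219/46604309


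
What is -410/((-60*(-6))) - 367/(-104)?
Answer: 2237/936 ≈ 2.3900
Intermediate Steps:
-410/((-60*(-6))) - 367/(-104) = -410/360 - 367*(-1/104) = -410*1/360 + 367/104 = -41/36 + 367/104 = 2237/936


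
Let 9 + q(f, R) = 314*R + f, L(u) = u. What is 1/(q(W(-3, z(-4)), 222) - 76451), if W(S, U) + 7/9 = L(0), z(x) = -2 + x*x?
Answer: -9/60775 ≈ -0.00014809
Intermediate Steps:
z(x) = -2 + x²
W(S, U) = -7/9 (W(S, U) = -7/9 + 0 = -7/9)
q(f, R) = -9 + f + 314*R (q(f, R) = -9 + (314*R + f) = -9 + (f + 314*R) = -9 + f + 314*R)
1/(q(W(-3, z(-4)), 222) - 76451) = 1/((-9 - 7/9 + 314*222) - 76451) = 1/((-9 - 7/9 + 69708) - 76451) = 1/(627284/9 - 76451) = 1/(-60775/9) = -9/60775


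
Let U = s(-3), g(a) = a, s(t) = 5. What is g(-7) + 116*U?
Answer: 573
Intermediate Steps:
U = 5
g(-7) + 116*U = -7 + 116*5 = -7 + 580 = 573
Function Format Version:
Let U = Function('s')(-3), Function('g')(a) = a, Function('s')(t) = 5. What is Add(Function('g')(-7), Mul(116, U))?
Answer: 573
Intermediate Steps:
U = 5
Add(Function('g')(-7), Mul(116, U)) = Add(-7, Mul(116, 5)) = Add(-7, 580) = 573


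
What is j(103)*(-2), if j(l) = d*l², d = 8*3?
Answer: -509232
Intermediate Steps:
d = 24
j(l) = 24*l²
j(103)*(-2) = (24*103²)*(-2) = (24*10609)*(-2) = 254616*(-2) = -509232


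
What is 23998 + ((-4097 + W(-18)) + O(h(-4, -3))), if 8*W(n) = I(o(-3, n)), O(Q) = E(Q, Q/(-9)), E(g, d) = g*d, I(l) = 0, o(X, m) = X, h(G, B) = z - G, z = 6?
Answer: 179009/9 ≈ 19890.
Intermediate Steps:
h(G, B) = 6 - G
E(g, d) = d*g
O(Q) = -Q²/9 (O(Q) = (Q/(-9))*Q = (Q*(-⅑))*Q = (-Q/9)*Q = -Q²/9)
W(n) = 0 (W(n) = (⅛)*0 = 0)
23998 + ((-4097 + W(-18)) + O(h(-4, -3))) = 23998 + ((-4097 + 0) - (6 - 1*(-4))²/9) = 23998 + (-4097 - (6 + 4)²/9) = 23998 + (-4097 - ⅑*10²) = 23998 + (-4097 - ⅑*100) = 23998 + (-4097 - 100/9) = 23998 - 36973/9 = 179009/9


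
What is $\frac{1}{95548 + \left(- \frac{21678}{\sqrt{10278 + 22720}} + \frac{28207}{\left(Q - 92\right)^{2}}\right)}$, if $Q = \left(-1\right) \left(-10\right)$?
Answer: $\frac{71277703706557684}{6810730418405707316627} + \frac{490054775664 \sqrt{32998}}{6810730418405707316627} \approx 1.0479 \cdot 10^{-5}$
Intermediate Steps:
$Q = 10$
$\frac{1}{95548 + \left(- \frac{21678}{\sqrt{10278 + 22720}} + \frac{28207}{\left(Q - 92\right)^{2}}\right)} = \frac{1}{95548 + \left(- \frac{21678}{\sqrt{10278 + 22720}} + \frac{28207}{\left(10 - 92\right)^{2}}\right)} = \frac{1}{95548 + \left(- \frac{21678}{\sqrt{32998}} + \frac{28207}{\left(-82\right)^{2}}\right)} = \frac{1}{95548 + \left(- 21678 \frac{\sqrt{32998}}{32998} + \frac{28207}{6724}\right)} = \frac{1}{95548 + \left(- \frac{10839 \sqrt{32998}}{16499} + 28207 \cdot \frac{1}{6724}\right)} = \frac{1}{95548 + \left(- \frac{10839 \sqrt{32998}}{16499} + \frac{28207}{6724}\right)} = \frac{1}{95548 + \left(\frac{28207}{6724} - \frac{10839 \sqrt{32998}}{16499}\right)} = \frac{1}{\frac{642492959}{6724} - \frac{10839 \sqrt{32998}}{16499}}$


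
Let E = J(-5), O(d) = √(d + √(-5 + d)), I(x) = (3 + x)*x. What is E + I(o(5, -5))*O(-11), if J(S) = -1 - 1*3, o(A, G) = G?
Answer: -4 + 10*√(-11 + 4*I) ≈ 1.9359 + 33.693*I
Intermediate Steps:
I(x) = x*(3 + x)
J(S) = -4 (J(S) = -1 - 3 = -4)
E = -4
E + I(o(5, -5))*O(-11) = -4 + (-5*(3 - 5))*√(-11 + √(-5 - 11)) = -4 + (-5*(-2))*√(-11 + √(-16)) = -4 + 10*√(-11 + 4*I)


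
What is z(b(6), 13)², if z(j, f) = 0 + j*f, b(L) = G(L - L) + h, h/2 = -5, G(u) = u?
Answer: 16900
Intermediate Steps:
h = -10 (h = 2*(-5) = -10)
b(L) = -10 (b(L) = (L - L) - 10 = 0 - 10 = -10)
z(j, f) = f*j (z(j, f) = 0 + f*j = f*j)
z(b(6), 13)² = (13*(-10))² = (-130)² = 16900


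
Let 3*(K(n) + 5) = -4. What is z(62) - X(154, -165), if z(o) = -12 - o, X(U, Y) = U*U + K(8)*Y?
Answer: -24835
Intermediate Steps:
K(n) = -19/3 (K(n) = -5 + (⅓)*(-4) = -5 - 4/3 = -19/3)
X(U, Y) = U² - 19*Y/3 (X(U, Y) = U*U - 19*Y/3 = U² - 19*Y/3)
z(62) - X(154, -165) = (-12 - 1*62) - (154² - 19/3*(-165)) = (-12 - 62) - (23716 + 1045) = -74 - 1*24761 = -74 - 24761 = -24835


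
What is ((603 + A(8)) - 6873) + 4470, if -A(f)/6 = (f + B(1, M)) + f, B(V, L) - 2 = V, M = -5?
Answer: -1914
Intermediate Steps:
B(V, L) = 2 + V
A(f) = -18 - 12*f (A(f) = -6*((f + (2 + 1)) + f) = -6*((f + 3) + f) = -6*((3 + f) + f) = -6*(3 + 2*f) = -18 - 12*f)
((603 + A(8)) - 6873) + 4470 = ((603 + (-18 - 12*8)) - 6873) + 4470 = ((603 + (-18 - 96)) - 6873) + 4470 = ((603 - 114) - 6873) + 4470 = (489 - 6873) + 4470 = -6384 + 4470 = -1914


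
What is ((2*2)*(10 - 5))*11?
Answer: 220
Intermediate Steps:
((2*2)*(10 - 5))*11 = (4*5)*11 = 20*11 = 220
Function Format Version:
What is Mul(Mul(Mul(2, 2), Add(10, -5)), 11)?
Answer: 220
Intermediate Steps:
Mul(Mul(Mul(2, 2), Add(10, -5)), 11) = Mul(Mul(4, 5), 11) = Mul(20, 11) = 220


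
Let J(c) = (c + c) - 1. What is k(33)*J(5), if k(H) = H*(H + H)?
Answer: 19602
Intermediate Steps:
J(c) = -1 + 2*c (J(c) = 2*c - 1 = -1 + 2*c)
k(H) = 2*H² (k(H) = H*(2*H) = 2*H²)
k(33)*J(5) = (2*33²)*(-1 + 2*5) = (2*1089)*(-1 + 10) = 2178*9 = 19602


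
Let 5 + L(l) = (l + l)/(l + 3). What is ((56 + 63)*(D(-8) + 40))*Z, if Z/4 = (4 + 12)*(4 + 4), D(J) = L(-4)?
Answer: 2619904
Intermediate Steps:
L(l) = -5 + 2*l/(3 + l) (L(l) = -5 + (l + l)/(l + 3) = -5 + (2*l)/(3 + l) = -5 + 2*l/(3 + l))
D(J) = 3 (D(J) = 3*(-5 - 1*(-4))/(3 - 4) = 3*(-5 + 4)/(-1) = 3*(-1)*(-1) = 3)
Z = 512 (Z = 4*((4 + 12)*(4 + 4)) = 4*(16*8) = 4*128 = 512)
((56 + 63)*(D(-8) + 40))*Z = ((56 + 63)*(3 + 40))*512 = (119*43)*512 = 5117*512 = 2619904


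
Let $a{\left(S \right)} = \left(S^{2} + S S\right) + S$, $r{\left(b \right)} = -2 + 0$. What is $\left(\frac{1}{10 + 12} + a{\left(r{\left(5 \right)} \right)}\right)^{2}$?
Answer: $\frac{17689}{484} \approx 36.548$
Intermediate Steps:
$r{\left(b \right)} = -2$
$a{\left(S \right)} = S + 2 S^{2}$ ($a{\left(S \right)} = \left(S^{2} + S^{2}\right) + S = 2 S^{2} + S = S + 2 S^{2}$)
$\left(\frac{1}{10 + 12} + a{\left(r{\left(5 \right)} \right)}\right)^{2} = \left(\frac{1}{10 + 12} - 2 \left(1 + 2 \left(-2\right)\right)\right)^{2} = \left(\frac{1}{22} - 2 \left(1 - 4\right)\right)^{2} = \left(\frac{1}{22} - -6\right)^{2} = \left(\frac{1}{22} + 6\right)^{2} = \left(\frac{133}{22}\right)^{2} = \frac{17689}{484}$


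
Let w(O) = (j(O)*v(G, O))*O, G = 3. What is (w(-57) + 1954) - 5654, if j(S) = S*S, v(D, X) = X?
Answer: 10552301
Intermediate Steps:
j(S) = S²
w(O) = O⁴ (w(O) = (O²*O)*O = O³*O = O⁴)
(w(-57) + 1954) - 5654 = ((-57)⁴ + 1954) - 5654 = (10556001 + 1954) - 5654 = 10557955 - 5654 = 10552301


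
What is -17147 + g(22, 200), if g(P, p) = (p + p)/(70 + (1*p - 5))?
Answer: -908711/53 ≈ -17146.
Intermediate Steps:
g(P, p) = 2*p/(65 + p) (g(P, p) = (2*p)/(70 + (p - 5)) = (2*p)/(70 + (-5 + p)) = (2*p)/(65 + p) = 2*p/(65 + p))
-17147 + g(22, 200) = -17147 + 2*200/(65 + 200) = -17147 + 2*200/265 = -17147 + 2*200*(1/265) = -17147 + 80/53 = -908711/53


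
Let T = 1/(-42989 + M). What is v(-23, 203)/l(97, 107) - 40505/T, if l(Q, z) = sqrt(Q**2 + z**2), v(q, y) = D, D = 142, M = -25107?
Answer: 2758228480 + 71*sqrt(20858)/10429 ≈ 2.7582e+9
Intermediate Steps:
T = -1/68096 (T = 1/(-42989 - 25107) = 1/(-68096) = -1/68096 ≈ -1.4685e-5)
v(q, y) = 142
v(-23, 203)/l(97, 107) - 40505/T = 142/(sqrt(97**2 + 107**2)) - 40505/(-1/68096) = 142/(sqrt(9409 + 11449)) - 40505*(-68096) = 142/(sqrt(20858)) + 2758228480 = 142*(sqrt(20858)/20858) + 2758228480 = 71*sqrt(20858)/10429 + 2758228480 = 2758228480 + 71*sqrt(20858)/10429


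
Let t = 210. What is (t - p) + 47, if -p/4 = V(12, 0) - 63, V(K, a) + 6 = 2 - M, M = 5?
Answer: -31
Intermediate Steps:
V(K, a) = -9 (V(K, a) = -6 + (2 - 1*5) = -6 + (2 - 5) = -6 - 3 = -9)
p = 288 (p = -4*(-9 - 63) = -4*(-72) = 288)
(t - p) + 47 = (210 - 1*288) + 47 = (210 - 288) + 47 = -78 + 47 = -31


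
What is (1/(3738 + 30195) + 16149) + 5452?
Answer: 732986734/33933 ≈ 21601.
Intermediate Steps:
(1/(3738 + 30195) + 16149) + 5452 = (1/33933 + 16149) + 5452 = 547984018/33933 + 5452 = 732986734/33933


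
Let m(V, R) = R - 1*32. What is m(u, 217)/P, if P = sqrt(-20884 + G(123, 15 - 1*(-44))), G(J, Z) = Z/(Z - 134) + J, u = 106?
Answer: -925*I*sqrt(4671402)/1557134 ≈ -1.2839*I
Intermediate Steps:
m(V, R) = -32 + R (m(V, R) = R - 32 = -32 + R)
G(J, Z) = J + Z/(-134 + Z) (G(J, Z) = Z/(-134 + Z) + J = J + Z/(-134 + Z))
P = I*sqrt(4671402)/15 (P = sqrt(-20884 + ((15 - 1*(-44)) - 134*123 + 123*(15 - 1*(-44)))/(-134 + (15 - 1*(-44)))) = sqrt(-20884 + ((15 + 44) - 16482 + 123*(15 + 44))/(-134 + (15 + 44))) = sqrt(-20884 + (59 - 16482 + 123*59)/(-134 + 59)) = sqrt(-20884 + (59 - 16482 + 7257)/(-75)) = sqrt(-20884 - 1/75*(-9166)) = sqrt(-20884 + 9166/75) = sqrt(-1557134/75) = I*sqrt(4671402)/15 ≈ 144.09*I)
m(u, 217)/P = (-32 + 217)/((I*sqrt(4671402)/15)) = 185*(-5*I*sqrt(4671402)/1557134) = -925*I*sqrt(4671402)/1557134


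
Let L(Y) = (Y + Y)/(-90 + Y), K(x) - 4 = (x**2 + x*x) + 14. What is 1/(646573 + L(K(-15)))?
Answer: 21/13578085 ≈ 1.5466e-6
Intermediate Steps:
K(x) = 18 + 2*x**2 (K(x) = 4 + ((x**2 + x*x) + 14) = 4 + ((x**2 + x**2) + 14) = 4 + (2*x**2 + 14) = 4 + (14 + 2*x**2) = 18 + 2*x**2)
L(Y) = 2*Y/(-90 + Y) (L(Y) = (2*Y)/(-90 + Y) = 2*Y/(-90 + Y))
1/(646573 + L(K(-15))) = 1/(646573 + 2*(18 + 2*(-15)**2)/(-90 + (18 + 2*(-15)**2))) = 1/(646573 + 2*(18 + 2*225)/(-90 + (18 + 2*225))) = 1/(646573 + 2*(18 + 450)/(-90 + (18 + 450))) = 1/(646573 + 2*468/(-90 + 468)) = 1/(646573 + 2*468/378) = 1/(646573 + 2*468*(1/378)) = 1/(646573 + 52/21) = 1/(13578085/21) = 21/13578085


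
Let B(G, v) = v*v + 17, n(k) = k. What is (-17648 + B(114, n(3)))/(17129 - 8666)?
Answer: -5874/2821 ≈ -2.0822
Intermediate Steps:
B(G, v) = 17 + v² (B(G, v) = v² + 17 = 17 + v²)
(-17648 + B(114, n(3)))/(17129 - 8666) = (-17648 + (17 + 3²))/(17129 - 8666) = (-17648 + (17 + 9))/8463 = (-17648 + 26)*(1/8463) = -17622*1/8463 = -5874/2821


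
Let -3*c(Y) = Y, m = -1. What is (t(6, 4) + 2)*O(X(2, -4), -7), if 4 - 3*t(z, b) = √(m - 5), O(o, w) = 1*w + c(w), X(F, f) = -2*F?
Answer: -140/9 + 14*I*√6/9 ≈ -15.556 + 3.8103*I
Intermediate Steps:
c(Y) = -Y/3
O(o, w) = 2*w/3 (O(o, w) = 1*w - w/3 = w - w/3 = 2*w/3)
t(z, b) = 4/3 - I*√6/3 (t(z, b) = 4/3 - √(-1 - 5)/3 = 4/3 - I*√6/3)
(t(6, 4) + 2)*O(X(2, -4), -7) = ((4/3 - I*√6/3) + 2)*((⅔)*(-7)) = (10/3 - I*√6/3)*(-14/3) = -140/9 + 14*I*√6/9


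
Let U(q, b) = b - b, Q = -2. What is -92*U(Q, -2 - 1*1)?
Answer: 0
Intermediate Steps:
U(q, b) = 0
-92*U(Q, -2 - 1*1) = -92*0 = 0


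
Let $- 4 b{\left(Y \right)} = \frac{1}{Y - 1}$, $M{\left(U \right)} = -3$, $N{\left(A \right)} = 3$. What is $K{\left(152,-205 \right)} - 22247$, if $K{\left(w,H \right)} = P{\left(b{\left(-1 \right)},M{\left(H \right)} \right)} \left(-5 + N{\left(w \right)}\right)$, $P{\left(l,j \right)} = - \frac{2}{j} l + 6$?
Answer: $- \frac{133555}{6} \approx -22259.0$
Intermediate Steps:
$b{\left(Y \right)} = - \frac{1}{4 \left(-1 + Y\right)}$ ($b{\left(Y \right)} = - \frac{1}{4 \left(Y - 1\right)} = - \frac{1}{4 \left(-1 + Y\right)}$)
$P{\left(l,j \right)} = 6 - \frac{2 l}{j}$ ($P{\left(l,j \right)} = - \frac{2 l}{j} + 6 = 6 - \frac{2 l}{j}$)
$K{\left(w,H \right)} = - \frac{73}{6}$ ($K{\left(w,H \right)} = \left(6 - \frac{2 \left(- \frac{1}{-4 + 4 \left(-1\right)}\right)}{-3}\right) \left(-5 + 3\right) = \left(6 - 2 \left(- \frac{1}{-4 - 4}\right) \left(- \frac{1}{3}\right)\right) \left(-2\right) = \left(6 - 2 \left(- \frac{1}{-8}\right) \left(- \frac{1}{3}\right)\right) \left(-2\right) = \left(6 - 2 \left(\left(-1\right) \left(- \frac{1}{8}\right)\right) \left(- \frac{1}{3}\right)\right) \left(-2\right) = \left(6 - \frac{1}{4} \left(- \frac{1}{3}\right)\right) \left(-2\right) = \left(6 + \frac{1}{12}\right) \left(-2\right) = \frac{73}{12} \left(-2\right) = - \frac{73}{6}$)
$K{\left(152,-205 \right)} - 22247 = - \frac{73}{6} - 22247 = - \frac{133555}{6}$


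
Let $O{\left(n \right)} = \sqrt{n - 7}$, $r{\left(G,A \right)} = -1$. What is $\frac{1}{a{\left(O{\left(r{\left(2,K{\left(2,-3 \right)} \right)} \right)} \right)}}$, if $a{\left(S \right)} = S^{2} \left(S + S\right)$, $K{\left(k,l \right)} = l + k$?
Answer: $\frac{i \sqrt{2}}{64} \approx 0.022097 i$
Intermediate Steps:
$K{\left(k,l \right)} = k + l$
$O{\left(n \right)} = \sqrt{-7 + n}$
$a{\left(S \right)} = 2 S^{3}$ ($a{\left(S \right)} = S^{2} \cdot 2 S = 2 S^{3}$)
$\frac{1}{a{\left(O{\left(r{\left(2,K{\left(2,-3 \right)} \right)} \right)} \right)}} = \frac{1}{2 \left(\sqrt{-7 - 1}\right)^{3}} = \frac{1}{2 \left(\sqrt{-8}\right)^{3}} = \frac{1}{2 \left(2 i \sqrt{2}\right)^{3}} = \frac{1}{2 \left(- 16 i \sqrt{2}\right)} = \frac{1}{\left(-32\right) i \sqrt{2}} = \frac{i \sqrt{2}}{64}$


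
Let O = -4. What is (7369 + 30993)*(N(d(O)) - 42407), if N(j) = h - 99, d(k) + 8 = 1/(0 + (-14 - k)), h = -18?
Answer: -1631305688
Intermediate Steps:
d(k) = -8 + 1/(-14 - k) (d(k) = -8 + 1/(0 + (-14 - k)) = -8 + 1/(-14 - k))
N(j) = -117 (N(j) = -18 - 99 = -117)
(7369 + 30993)*(N(d(O)) - 42407) = (7369 + 30993)*(-117 - 42407) = 38362*(-42524) = -1631305688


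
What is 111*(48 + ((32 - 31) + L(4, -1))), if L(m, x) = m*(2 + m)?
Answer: 8103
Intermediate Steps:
111*(48 + ((32 - 31) + L(4, -1))) = 111*(48 + ((32 - 31) + 4*(2 + 4))) = 111*(48 + (1 + 4*6)) = 111*(48 + (1 + 24)) = 111*(48 + 25) = 111*73 = 8103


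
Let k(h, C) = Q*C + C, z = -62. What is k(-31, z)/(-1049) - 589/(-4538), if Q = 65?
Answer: 19187357/4760362 ≈ 4.0306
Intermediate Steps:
k(h, C) = 66*C (k(h, C) = 65*C + C = 66*C)
k(-31, z)/(-1049) - 589/(-4538) = (66*(-62))/(-1049) - 589/(-4538) = -4092*(-1/1049) - 589*(-1/4538) = 4092/1049 + 589/4538 = 19187357/4760362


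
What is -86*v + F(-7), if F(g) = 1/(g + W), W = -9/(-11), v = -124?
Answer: 725141/68 ≈ 10664.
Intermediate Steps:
W = 9/11 (W = -9*(-1/11) = 9/11 ≈ 0.81818)
F(g) = 1/(9/11 + g) (F(g) = 1/(g + 9/11) = 1/(9/11 + g))
-86*v + F(-7) = -86*(-124) + 11/(9 + 11*(-7)) = 10664 + 11/(9 - 77) = 10664 + 11/(-68) = 10664 + 11*(-1/68) = 10664 - 11/68 = 725141/68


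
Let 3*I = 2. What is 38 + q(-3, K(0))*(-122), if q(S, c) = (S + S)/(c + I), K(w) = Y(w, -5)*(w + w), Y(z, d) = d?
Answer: 1136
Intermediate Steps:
I = ⅔ (I = (⅓)*2 = ⅔ ≈ 0.66667)
K(w) = -10*w (K(w) = -5*(w + w) = -10*w)
q(S, c) = 2*S/(⅔ + c) (q(S, c) = (S + S)/(c + ⅔) = (2*S)/(⅔ + c) = 2*S/(⅔ + c))
38 + q(-3, K(0))*(-122) = 38 + (6*(-3)/(2 + 3*(-10*0)))*(-122) = 38 + (6*(-3)/(2 + 3*0))*(-122) = 38 + (6*(-3)/(2 + 0))*(-122) = 38 + (6*(-3)/2)*(-122) = 38 + (6*(-3)*(½))*(-122) = 38 - 9*(-122) = 38 + 1098 = 1136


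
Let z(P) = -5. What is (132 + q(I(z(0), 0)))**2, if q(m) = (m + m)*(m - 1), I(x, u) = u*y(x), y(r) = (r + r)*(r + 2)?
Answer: 17424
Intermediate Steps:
y(r) = 2*r*(2 + r) (y(r) = (2*r)*(2 + r) = 2*r*(2 + r))
I(x, u) = 2*u*x*(2 + x) (I(x, u) = u*(2*x*(2 + x)) = 2*u*x*(2 + x))
q(m) = 2*m*(-1 + m) (q(m) = (2*m)*(-1 + m) = 2*m*(-1 + m))
(132 + q(I(z(0), 0)))**2 = (132 + 2*(2*0*(-5)*(2 - 5))*(-1 + 2*0*(-5)*(2 - 5)))**2 = (132 + 2*(2*0*(-5)*(-3))*(-1 + 2*0*(-5)*(-3)))**2 = (132 + 2*0*(-1 + 0))**2 = (132 + 2*0*(-1))**2 = (132 + 0)**2 = 132**2 = 17424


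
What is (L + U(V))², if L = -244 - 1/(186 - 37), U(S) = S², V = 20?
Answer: 540237049/22201 ≈ 24334.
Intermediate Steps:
L = -36357/149 (L = -244 - 1/149 = -36357/149 ≈ -244.01)
(L + U(V))² = (-36357/149 + 20²)² = (-36357/149 + 400)² = (23243/149)² = 540237049/22201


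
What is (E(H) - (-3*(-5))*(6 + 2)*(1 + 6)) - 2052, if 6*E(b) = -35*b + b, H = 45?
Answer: -3147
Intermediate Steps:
E(b) = -17*b/3 (E(b) = (-35*b + b)/6 = (-34*b)/6 = -17*b/3)
(E(H) - (-3*(-5))*(6 + 2)*(1 + 6)) - 2052 = (-17/3*45 - (-3*(-5))*(6 + 2)*(1 + 6)) - 2052 = (-255 - 15*8*7) - 2052 = (-255 - 15*56) - 2052 = (-255 - 1*840) - 2052 = (-255 - 840) - 2052 = -1095 - 2052 = -3147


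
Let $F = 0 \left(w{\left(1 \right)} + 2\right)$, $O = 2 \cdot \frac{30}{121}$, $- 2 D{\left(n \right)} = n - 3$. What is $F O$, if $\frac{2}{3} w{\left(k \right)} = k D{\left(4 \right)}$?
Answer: $0$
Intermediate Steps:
$D{\left(n \right)} = \frac{3}{2} - \frac{n}{2}$ ($D{\left(n \right)} = - \frac{n - 3}{2} = - \frac{-3 + n}{2} = \frac{3}{2} - \frac{n}{2}$)
$w{\left(k \right)} = - \frac{3 k}{4}$ ($w{\left(k \right)} = \frac{3 k \left(\frac{3}{2} - 2\right)}{2} = \frac{3 k \left(- \frac{1}{2}\right)}{2} = \frac{3 \left(- \frac{k}{2}\right)}{2} = - \frac{3 k}{4}$)
$O = \frac{60}{121}$ ($O = 2 \cdot 30 \cdot \frac{1}{121} = 2 \cdot \frac{30}{121} = \frac{60}{121} \approx 0.49587$)
$F = 0$ ($F = 0 \left(\left(- \frac{3}{4}\right) 1 + 2\right) = 0 \left(- \frac{3}{4} + 2\right) = 0 \cdot \frac{5}{4} = 0$)
$F O = 0 \cdot \frac{60}{121} = 0$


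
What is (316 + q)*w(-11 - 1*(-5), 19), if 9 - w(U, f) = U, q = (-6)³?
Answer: 1500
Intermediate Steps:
q = -216
w(U, f) = 9 - U
(316 + q)*w(-11 - 1*(-5), 19) = (316 - 216)*(9 - (-11 - 1*(-5))) = 100*(9 - (-11 + 5)) = 100*(9 - 1*(-6)) = 100*(9 + 6) = 100*15 = 1500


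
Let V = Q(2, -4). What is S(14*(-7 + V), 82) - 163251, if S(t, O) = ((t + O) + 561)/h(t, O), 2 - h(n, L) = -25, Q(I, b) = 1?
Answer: -4407218/27 ≈ -1.6323e+5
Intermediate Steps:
h(n, L) = 27 (h(n, L) = 2 - 1*(-25) = 2 + 25 = 27)
V = 1
S(t, O) = 187/9 + O/27 + t/27 (S(t, O) = ((t + O) + 561)/27 = ((O + t) + 561)*(1/27) = (561 + O + t)*(1/27) = 187/9 + O/27 + t/27)
S(14*(-7 + V), 82) - 163251 = (187/9 + (1/27)*82 + (14*(-7 + 1))/27) - 163251 = (187/9 + 82/27 + (14*(-6))/27) - 163251 = (187/9 + 82/27 + (1/27)*(-84)) - 163251 = (187/9 + 82/27 - 28/9) - 163251 = 559/27 - 163251 = -4407218/27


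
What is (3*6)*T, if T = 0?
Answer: 0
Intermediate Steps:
(3*6)*T = (3*6)*0 = 18*0 = 0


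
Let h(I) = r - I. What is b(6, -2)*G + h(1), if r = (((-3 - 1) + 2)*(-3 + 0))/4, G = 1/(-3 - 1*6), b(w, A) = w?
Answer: -⅙ ≈ -0.16667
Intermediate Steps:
G = -⅑ (G = 1/(-3 - 6) = 1/(-9) = -⅑ ≈ -0.11111)
r = 3/2 (r = ((-4 + 2)*(-3))*(¼) = -2*(-3)*(¼) = 6*(¼) = 3/2 ≈ 1.5000)
h(I) = 3/2 - I
b(6, -2)*G + h(1) = 6*(-⅑) + (3/2 - 1*1) = -⅔ + (3/2 - 1) = -⅔ + ½ = -⅙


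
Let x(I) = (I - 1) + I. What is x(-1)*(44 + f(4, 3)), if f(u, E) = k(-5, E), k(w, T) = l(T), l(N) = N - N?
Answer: -132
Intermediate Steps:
l(N) = 0
k(w, T) = 0
f(u, E) = 0
x(I) = -1 + 2*I (x(I) = (-1 + I) + I = -1 + 2*I)
x(-1)*(44 + f(4, 3)) = (-1 + 2*(-1))*(44 + 0) = (-1 - 2)*44 = -3*44 = -132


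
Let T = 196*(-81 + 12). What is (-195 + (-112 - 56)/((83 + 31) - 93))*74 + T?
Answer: -28546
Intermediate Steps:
T = -13524 (T = 196*(-69) = -13524)
(-195 + (-112 - 56)/((83 + 31) - 93))*74 + T = (-195 + (-112 - 56)/((83 + 31) - 93))*74 - 13524 = (-195 - 168/(114 - 93))*74 - 13524 = (-195 - 168/21)*74 - 13524 = (-195 - 168*1/21)*74 - 13524 = (-195 - 8)*74 - 13524 = -203*74 - 13524 = -15022 - 13524 = -28546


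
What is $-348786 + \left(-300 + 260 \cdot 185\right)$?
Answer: $-300986$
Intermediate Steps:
$-348786 + \left(-300 + 260 \cdot 185\right) = -348786 + \left(-300 + 48100\right) = -348786 + 47800 = -300986$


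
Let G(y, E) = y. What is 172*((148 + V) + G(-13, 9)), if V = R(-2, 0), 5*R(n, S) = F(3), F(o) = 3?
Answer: 116616/5 ≈ 23323.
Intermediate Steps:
R(n, S) = ⅗ (R(n, S) = (⅕)*3 = ⅗)
V = ⅗ ≈ 0.60000
172*((148 + V) + G(-13, 9)) = 172*((148 + ⅗) - 13) = 172*(743/5 - 13) = 172*(678/5) = 116616/5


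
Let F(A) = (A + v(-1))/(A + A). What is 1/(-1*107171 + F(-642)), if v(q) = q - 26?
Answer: -428/45868965 ≈ -9.3309e-6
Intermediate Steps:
v(q) = -26 + q
F(A) = (-27 + A)/(2*A) (F(A) = (A + (-26 - 1))/(A + A) = (A - 27)/((2*A)) = (-27 + A)*(1/(2*A)) = (-27 + A)/(2*A))
1/(-1*107171 + F(-642)) = 1/(-1*107171 + (½)*(-27 - 642)/(-642)) = 1/(-107171 + (½)*(-1/642)*(-669)) = 1/(-107171 + 223/428) = 1/(-45868965/428) = -428/45868965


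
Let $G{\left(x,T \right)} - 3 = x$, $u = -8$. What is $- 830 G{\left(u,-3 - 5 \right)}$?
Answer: $4150$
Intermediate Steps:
$G{\left(x,T \right)} = 3 + x$
$- 830 G{\left(u,-3 - 5 \right)} = - 830 \left(3 - 8\right) = \left(-830\right) \left(-5\right) = 4150$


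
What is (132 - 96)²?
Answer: 1296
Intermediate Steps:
(132 - 96)² = 36² = 1296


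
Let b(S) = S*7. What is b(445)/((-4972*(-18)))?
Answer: 3115/89496 ≈ 0.034806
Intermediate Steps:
b(S) = 7*S
b(445)/((-4972*(-18))) = (7*445)/((-4972*(-18))) = 3115/89496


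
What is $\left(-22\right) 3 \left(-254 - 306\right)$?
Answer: $36960$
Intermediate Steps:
$\left(-22\right) 3 \left(-254 - 306\right) = - 66 \left(-254 - 306\right) = \left(-66\right) \left(-560\right) = 36960$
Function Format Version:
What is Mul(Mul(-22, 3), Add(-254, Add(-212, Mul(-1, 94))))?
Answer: 36960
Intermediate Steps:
Mul(Mul(-22, 3), Add(-254, Add(-212, Mul(-1, 94)))) = Mul(-66, Add(-254, Add(-212, -94))) = Mul(-66, Add(-254, -306)) = Mul(-66, -560) = 36960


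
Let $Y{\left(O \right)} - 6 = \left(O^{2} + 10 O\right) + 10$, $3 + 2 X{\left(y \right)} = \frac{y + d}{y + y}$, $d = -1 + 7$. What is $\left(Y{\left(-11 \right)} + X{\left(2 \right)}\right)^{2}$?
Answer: $\frac{2809}{4} \approx 702.25$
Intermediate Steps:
$d = 6$
$X{\left(y \right)} = - \frac{3}{2} + \frac{6 + y}{4 y}$ ($X{\left(y \right)} = - \frac{3}{2} + \frac{\left(y + 6\right) \frac{1}{y + y}}{2} = - \frac{3}{2} + \frac{\left(6 + y\right) \frac{1}{2 y}}{2} = - \frac{3}{2} + \frac{\frac{1}{2} \frac{1}{y} \left(6 + y\right)}{2} = - \frac{3}{2} + \frac{6 + y}{4 y}$)
$Y{\left(O \right)} = 16 + O^{2} + 10 O$ ($Y{\left(O \right)} = 6 + \left(\left(O^{2} + 10 O\right) + 10\right) = 6 + \left(10 + O^{2} + 10 O\right) = 16 + O^{2} + 10 O$)
$\left(Y{\left(-11 \right)} + X{\left(2 \right)}\right)^{2} = \left(\left(16 + \left(-11\right)^{2} + 10 \left(-11\right)\right) + \frac{6 - 10}{4 \cdot 2}\right)^{2} = \left(\left(16 + 121 - 110\right) + \frac{1}{4} \cdot \frac{1}{2} \left(6 - 10\right)\right)^{2} = \left(27 + \frac{1}{4} \cdot \frac{1}{2} \left(-4\right)\right)^{2} = \left(27 - \frac{1}{2}\right)^{2} = \left(\frac{53}{2}\right)^{2} = \frac{2809}{4}$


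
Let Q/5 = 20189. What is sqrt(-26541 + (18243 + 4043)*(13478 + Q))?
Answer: sqrt(2550004437) ≈ 50498.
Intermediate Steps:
Q = 100945 (Q = 5*20189 = 100945)
sqrt(-26541 + (18243 + 4043)*(13478 + Q)) = sqrt(-26541 + (18243 + 4043)*(13478 + 100945)) = sqrt(-26541 + 22286*114423) = sqrt(-26541 + 2550030978) = sqrt(2550004437)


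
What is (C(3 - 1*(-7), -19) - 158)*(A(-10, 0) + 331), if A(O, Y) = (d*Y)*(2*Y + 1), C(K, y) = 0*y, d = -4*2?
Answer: -52298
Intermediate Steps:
d = -8
C(K, y) = 0
A(O, Y) = -8*Y*(1 + 2*Y) (A(O, Y) = (-8*Y)*(2*Y + 1) = (-8*Y)*(1 + 2*Y) = -8*Y*(1 + 2*Y))
(C(3 - 1*(-7), -19) - 158)*(A(-10, 0) + 331) = (0 - 158)*(-8*0*(1 + 2*0) + 331) = -158*(-8*0*(1 + 0) + 331) = -158*(-8*0*1 + 331) = -158*(0 + 331) = -158*331 = -52298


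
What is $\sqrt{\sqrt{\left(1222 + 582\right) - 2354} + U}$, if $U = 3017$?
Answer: $\sqrt{3017 + 5 i \sqrt{22}} \approx 54.928 + 0.2135 i$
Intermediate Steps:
$\sqrt{\sqrt{\left(1222 + 582\right) - 2354} + U} = \sqrt{\sqrt{\left(1222 + 582\right) - 2354} + 3017} = \sqrt{\sqrt{1804 - 2354} + 3017} = \sqrt{\sqrt{-550} + 3017} = \sqrt{5 i \sqrt{22} + 3017} = \sqrt{3017 + 5 i \sqrt{22}}$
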